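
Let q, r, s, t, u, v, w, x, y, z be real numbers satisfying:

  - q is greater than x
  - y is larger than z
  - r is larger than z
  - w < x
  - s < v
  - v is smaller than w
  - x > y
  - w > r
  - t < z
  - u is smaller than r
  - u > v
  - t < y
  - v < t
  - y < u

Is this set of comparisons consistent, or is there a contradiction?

The single ordering s < v < t < z < y < u < r < w < x < q satisfies every listed relation, so no contradiction arises.

consistent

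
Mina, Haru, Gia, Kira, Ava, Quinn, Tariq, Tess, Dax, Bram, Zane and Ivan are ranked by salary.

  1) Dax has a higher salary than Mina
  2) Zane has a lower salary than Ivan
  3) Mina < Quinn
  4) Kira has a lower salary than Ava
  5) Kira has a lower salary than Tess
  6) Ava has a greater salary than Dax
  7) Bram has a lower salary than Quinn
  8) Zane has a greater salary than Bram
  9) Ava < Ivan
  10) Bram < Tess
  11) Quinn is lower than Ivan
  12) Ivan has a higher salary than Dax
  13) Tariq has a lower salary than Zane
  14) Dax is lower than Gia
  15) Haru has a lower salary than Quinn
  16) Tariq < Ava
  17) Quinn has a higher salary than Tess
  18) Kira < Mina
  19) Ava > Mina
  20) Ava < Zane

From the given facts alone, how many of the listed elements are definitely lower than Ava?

4

The elements the relations force below Ava are Kira, Mina, Tariq, Dax — no chain reaches any other.
That is 4.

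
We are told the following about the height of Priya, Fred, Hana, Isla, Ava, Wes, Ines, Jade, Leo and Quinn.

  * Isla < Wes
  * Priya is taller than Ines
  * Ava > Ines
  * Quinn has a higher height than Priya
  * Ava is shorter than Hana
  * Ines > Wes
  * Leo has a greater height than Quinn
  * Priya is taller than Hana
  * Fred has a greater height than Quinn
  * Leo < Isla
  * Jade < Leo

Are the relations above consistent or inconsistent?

We have Quinn < Leo stated directly, yet also Leo < Isla < Wes < Ines < Ava < Hana < Priya < Quinn by chaining the others — so Leo < Quinn. Contradiction.

inconsistent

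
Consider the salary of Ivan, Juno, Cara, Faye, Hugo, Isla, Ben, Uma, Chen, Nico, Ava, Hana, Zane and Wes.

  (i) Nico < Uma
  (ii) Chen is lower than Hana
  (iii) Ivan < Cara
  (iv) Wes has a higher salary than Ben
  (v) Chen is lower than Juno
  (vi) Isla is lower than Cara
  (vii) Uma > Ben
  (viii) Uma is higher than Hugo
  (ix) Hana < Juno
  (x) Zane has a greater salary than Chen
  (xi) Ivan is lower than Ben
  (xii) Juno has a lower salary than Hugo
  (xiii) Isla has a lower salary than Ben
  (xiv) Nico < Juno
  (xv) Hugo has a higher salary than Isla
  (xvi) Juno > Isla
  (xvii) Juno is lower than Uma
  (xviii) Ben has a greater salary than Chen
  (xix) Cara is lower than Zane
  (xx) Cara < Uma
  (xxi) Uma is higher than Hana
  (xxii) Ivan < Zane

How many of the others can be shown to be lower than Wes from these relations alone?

Directly below Wes: Ben.
One step further: Chen, Ivan, Isla (4 so far).
Nothing else is reachable below Wes; 4 in all.

4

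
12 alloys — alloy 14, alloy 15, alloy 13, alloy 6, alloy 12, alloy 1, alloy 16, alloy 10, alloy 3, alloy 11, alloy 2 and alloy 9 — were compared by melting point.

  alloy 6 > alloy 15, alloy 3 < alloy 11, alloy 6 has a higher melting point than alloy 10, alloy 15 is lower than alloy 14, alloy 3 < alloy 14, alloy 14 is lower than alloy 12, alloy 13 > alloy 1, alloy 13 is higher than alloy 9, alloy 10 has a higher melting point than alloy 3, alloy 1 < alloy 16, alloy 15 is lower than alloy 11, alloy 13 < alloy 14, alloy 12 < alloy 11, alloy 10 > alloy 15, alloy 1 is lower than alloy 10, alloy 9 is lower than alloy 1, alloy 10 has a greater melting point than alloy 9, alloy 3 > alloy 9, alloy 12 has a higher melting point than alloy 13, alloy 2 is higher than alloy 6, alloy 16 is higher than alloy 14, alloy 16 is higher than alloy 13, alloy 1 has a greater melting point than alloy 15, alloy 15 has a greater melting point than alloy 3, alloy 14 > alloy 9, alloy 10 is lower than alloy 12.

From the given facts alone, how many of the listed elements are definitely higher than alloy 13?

4

The elements the relations force above alloy 13 are alloy 14, alloy 16, alloy 12, alloy 11 — no chain reaches any other.
That is 4.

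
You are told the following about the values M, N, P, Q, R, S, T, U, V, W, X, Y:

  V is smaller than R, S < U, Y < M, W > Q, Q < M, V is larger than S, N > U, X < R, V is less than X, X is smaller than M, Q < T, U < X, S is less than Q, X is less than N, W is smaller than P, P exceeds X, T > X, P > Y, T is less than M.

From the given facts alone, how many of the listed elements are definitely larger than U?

Directly above U: X, N.
One step further: T, P, R, M (6 so far).
Nothing else is reachable above U; 6 in all.

6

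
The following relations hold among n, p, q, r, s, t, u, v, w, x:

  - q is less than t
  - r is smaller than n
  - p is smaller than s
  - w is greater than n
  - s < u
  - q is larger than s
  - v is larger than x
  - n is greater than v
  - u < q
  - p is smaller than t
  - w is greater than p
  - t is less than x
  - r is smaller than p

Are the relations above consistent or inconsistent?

consistent

The single ordering r < p < s < u < q < t < x < v < n < w satisfies every listed relation, so no contradiction arises.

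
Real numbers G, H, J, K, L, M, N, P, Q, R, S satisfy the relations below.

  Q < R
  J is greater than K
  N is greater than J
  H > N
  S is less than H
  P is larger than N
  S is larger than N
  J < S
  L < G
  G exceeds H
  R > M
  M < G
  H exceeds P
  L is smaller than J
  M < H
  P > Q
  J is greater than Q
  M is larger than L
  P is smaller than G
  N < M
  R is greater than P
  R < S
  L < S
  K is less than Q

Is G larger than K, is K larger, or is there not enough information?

G

The relevant relations are K < Q; Q < J; J < N; N < P; P < R; R < S; S < H; H < G.
Chaining these gives K < Q < J < N < P < R < S < H < G.
So G is larger.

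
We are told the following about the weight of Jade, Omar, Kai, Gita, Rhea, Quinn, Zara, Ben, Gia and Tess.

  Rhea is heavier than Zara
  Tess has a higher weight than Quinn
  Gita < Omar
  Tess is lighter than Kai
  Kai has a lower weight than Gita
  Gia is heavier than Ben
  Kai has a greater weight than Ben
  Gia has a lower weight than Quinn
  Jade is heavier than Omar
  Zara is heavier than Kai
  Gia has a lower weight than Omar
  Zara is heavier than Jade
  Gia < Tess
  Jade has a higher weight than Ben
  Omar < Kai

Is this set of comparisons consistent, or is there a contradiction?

inconsistent

We have Omar < Kai stated directly, yet also Kai < Gita < Omar by chaining the others — so Kai < Omar. Contradiction.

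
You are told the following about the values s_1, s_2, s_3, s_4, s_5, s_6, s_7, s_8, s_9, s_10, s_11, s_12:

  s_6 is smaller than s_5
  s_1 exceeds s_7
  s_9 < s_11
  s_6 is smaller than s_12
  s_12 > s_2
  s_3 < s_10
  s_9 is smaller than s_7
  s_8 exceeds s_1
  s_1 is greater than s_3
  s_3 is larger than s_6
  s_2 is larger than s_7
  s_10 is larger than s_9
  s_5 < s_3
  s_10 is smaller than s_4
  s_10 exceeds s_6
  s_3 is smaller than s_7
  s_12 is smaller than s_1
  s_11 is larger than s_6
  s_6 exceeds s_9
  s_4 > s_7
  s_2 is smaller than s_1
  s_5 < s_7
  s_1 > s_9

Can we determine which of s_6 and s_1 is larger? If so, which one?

s_1

s_6 < s_5 and s_5 < s_3 give s_6 < s_3.
With s_3 < s_7: s_6 < s_5 < s_3 < s_7.
With s_7 < s_2: s_6 < s_5 < s_3 < s_7 < s_2.
Then s_2 < s_12 extends the chain to s_12.
Then s_12 < s_1 extends the chain to s_1.
So s_1 is larger.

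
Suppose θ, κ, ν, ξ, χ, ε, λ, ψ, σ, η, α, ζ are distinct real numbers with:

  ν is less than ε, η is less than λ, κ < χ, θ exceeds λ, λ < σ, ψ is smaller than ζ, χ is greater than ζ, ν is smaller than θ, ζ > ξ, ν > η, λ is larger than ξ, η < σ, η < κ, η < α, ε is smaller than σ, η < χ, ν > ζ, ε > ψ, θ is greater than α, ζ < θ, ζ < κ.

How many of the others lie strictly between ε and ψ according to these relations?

2

Chaining upward from ψ reaches: ζ, ν, θ, κ, χ, σ.
Chaining downward from ε reaches: ξ, η, ζ, ν.
Strictly between ψ and ε are those in both lists: ζ, ν — 2 elements.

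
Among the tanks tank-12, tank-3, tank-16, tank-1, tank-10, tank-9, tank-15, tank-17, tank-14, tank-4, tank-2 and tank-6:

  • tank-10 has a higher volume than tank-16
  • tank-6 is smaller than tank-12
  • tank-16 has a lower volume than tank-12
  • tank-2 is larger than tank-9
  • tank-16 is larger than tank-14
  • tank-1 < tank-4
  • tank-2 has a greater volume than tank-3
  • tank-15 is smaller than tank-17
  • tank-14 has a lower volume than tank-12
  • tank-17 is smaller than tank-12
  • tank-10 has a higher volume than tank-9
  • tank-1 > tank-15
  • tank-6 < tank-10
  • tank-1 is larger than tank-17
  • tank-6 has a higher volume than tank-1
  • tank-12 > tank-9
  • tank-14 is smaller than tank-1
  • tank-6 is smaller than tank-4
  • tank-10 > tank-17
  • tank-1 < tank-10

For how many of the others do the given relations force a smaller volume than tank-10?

From tank-10 the given relations immediately reach tank-9, tank-17, tank-1, tank-6, tank-16.
From those, tank-14, tank-15 — 7 in total.
Nothing else is reachable below tank-10; 7 in all.

7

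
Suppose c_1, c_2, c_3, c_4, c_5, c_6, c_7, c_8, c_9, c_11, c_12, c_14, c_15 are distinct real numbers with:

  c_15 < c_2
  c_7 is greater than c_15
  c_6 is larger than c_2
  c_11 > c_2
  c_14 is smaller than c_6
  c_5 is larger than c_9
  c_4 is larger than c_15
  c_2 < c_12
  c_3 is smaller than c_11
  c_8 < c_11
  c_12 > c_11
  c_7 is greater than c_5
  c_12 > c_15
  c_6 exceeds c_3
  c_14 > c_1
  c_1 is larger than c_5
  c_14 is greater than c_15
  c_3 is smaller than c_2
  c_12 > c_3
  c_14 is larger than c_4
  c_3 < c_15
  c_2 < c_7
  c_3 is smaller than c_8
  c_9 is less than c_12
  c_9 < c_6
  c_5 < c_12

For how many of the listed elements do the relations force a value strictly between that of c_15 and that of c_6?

The relations place c_15 below c_6. An element lies strictly between them when it is forced above c_15 and also forced below c_6.
Above c_15: {c_2, c_11, c_12, c_4, c_7, c_14}. Below c_6: {c_3, c_2, c_9, c_5, c_4, c_1, c_14}.
Intersection: {c_2, c_4, c_14} — 3.

3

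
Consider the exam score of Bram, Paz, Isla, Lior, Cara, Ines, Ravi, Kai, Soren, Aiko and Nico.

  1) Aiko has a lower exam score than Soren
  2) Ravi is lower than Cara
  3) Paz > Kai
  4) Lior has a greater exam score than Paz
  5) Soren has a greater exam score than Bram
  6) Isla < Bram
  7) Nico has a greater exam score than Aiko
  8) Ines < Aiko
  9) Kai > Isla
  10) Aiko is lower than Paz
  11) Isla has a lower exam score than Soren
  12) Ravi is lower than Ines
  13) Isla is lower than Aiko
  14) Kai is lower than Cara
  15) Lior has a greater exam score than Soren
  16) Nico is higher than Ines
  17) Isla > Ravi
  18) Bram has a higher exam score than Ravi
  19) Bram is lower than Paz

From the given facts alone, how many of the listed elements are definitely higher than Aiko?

Directly above Aiko: Soren, Paz, Nico.
One step further: Lior (4 so far).
Nothing else is reachable above Aiko; 4 in all.

4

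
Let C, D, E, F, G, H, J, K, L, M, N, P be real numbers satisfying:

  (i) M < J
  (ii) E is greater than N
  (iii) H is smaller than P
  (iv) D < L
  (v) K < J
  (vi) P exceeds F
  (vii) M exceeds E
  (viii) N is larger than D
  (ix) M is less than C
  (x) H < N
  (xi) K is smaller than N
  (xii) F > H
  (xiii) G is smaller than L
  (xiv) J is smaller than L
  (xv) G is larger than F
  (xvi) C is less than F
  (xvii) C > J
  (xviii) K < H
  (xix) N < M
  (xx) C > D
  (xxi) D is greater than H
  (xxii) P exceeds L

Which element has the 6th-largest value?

Chaining the given pairs: K < H < D < N < E < M < J < C < F < G < L < P.
Counting 6 from the largest end gives J.

J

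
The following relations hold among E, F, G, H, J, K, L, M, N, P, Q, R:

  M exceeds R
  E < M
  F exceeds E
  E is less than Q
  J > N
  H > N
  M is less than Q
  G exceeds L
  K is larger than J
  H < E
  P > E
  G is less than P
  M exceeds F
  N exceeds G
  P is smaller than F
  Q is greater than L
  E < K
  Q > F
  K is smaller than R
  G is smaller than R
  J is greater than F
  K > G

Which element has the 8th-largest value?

E

The consecutive relations fix a unique order: L < G < N < H < E < P < F < J < K < R < M < Q.
The 8th largest is E.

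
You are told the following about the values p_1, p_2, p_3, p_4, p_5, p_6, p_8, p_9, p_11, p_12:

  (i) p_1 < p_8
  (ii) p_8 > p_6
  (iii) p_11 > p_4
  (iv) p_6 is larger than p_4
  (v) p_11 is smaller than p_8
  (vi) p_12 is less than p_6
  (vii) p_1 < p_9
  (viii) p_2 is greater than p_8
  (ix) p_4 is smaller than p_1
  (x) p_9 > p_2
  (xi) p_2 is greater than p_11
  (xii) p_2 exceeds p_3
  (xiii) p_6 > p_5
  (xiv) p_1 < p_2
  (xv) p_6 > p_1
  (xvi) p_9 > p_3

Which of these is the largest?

Chaining downward from p_9: directly below it, p_1, p_3, p_2; then p_4, p_11, p_8; then p_6; then p_12, p_5.
That covers every other element, and nothing is given above p_9, so p_9 is the largest.

p_9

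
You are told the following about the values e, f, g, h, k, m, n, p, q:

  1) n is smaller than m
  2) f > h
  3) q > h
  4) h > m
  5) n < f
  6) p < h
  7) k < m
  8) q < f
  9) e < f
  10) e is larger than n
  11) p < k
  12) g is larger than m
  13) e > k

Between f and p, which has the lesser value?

p < k and k < m give p < m.
With m < h: p < k < m < h.
Then h < q extends the chain to q.
Then q < f extends the chain to f.
So p < f; p is the smaller of the two.

p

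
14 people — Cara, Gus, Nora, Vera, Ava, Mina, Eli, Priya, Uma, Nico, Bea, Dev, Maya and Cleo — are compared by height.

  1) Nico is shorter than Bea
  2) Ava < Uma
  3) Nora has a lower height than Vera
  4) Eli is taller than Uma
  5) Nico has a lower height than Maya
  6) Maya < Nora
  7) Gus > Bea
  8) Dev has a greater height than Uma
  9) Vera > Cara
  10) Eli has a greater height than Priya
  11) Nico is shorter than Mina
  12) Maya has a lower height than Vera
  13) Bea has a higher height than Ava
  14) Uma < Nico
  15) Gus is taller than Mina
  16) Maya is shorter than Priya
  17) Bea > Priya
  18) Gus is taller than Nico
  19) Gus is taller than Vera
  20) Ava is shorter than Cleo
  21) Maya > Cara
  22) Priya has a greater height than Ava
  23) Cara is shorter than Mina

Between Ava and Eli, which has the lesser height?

Ava

Ava < Uma and Uma < Nico give Ava < Nico.
With Nico < Maya: Ava < Uma < Nico < Maya.
Then Maya < Priya extends the chain to Priya.
Then Priya < Eli extends the chain to Eli.
So Ava < Eli; Ava is the shorter of the two.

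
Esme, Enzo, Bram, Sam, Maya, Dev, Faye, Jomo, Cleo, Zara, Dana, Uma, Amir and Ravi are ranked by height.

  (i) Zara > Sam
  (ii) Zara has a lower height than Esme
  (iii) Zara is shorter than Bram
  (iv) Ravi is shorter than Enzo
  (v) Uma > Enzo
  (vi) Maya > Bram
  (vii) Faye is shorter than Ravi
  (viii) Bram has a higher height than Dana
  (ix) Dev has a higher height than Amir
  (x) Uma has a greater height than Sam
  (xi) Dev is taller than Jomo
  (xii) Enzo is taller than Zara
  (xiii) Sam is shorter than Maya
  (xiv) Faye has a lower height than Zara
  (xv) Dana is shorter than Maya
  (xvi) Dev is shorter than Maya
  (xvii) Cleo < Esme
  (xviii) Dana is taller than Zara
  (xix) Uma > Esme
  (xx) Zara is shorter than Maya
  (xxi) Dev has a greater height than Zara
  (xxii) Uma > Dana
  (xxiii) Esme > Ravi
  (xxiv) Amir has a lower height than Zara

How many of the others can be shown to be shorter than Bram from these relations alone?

5

The elements the relations force below Bram are Amir, Sam, Faye, Zara, Dana — no chain reaches any other.
That is 5.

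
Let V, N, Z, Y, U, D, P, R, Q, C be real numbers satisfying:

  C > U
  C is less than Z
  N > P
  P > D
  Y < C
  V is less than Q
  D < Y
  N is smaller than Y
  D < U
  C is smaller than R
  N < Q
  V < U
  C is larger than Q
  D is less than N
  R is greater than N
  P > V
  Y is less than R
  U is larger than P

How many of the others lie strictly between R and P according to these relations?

The relations place P below R. An element lies strictly between them when it is forced above P and also forced below R.
Above P: {U, N, Y, Q, C, Z}. Below R: {V, D, U, N, Y, Q, C}.
Intersection: {U, N, Y, Q, C} — 5.

5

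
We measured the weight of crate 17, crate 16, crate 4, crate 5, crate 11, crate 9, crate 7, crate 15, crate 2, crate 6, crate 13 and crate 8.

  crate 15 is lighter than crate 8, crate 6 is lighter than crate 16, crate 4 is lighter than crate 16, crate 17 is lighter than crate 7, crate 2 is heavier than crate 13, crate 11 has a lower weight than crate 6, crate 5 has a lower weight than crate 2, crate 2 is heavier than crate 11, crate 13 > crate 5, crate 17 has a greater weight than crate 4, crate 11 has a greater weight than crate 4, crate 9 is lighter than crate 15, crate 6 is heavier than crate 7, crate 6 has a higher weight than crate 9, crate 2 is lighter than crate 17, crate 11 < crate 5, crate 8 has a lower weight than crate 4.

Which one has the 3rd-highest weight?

crate 7

Chaining the given pairs: crate 9 < crate 15 < crate 8 < crate 4 < crate 11 < crate 5 < crate 13 < crate 2 < crate 17 < crate 7 < crate 6 < crate 16.
Counting 3 from the largest end gives crate 7.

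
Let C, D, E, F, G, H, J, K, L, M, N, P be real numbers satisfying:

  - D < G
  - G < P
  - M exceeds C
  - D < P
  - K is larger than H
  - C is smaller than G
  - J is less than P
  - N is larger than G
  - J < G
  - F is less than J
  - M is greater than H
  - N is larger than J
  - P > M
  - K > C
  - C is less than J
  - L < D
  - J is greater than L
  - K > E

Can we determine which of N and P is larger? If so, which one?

Following every chain through P: below P we get C, L, D, F, J, H, G, M.
N is not reached, and no chain runs the other way from N to P.
So the given relations leave the order of P and N undetermined.

undetermined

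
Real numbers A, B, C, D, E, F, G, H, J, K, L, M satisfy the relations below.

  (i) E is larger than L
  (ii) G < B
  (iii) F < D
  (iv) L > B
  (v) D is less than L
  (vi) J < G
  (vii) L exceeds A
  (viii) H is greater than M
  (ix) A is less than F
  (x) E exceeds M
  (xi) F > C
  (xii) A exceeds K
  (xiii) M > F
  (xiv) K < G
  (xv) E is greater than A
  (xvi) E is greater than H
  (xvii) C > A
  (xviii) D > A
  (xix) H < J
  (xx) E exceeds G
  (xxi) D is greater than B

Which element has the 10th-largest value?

Chaining the given pairs: K < A < C < F < M < H < J < G < B < D < L < E.
The 10th largest is C.

C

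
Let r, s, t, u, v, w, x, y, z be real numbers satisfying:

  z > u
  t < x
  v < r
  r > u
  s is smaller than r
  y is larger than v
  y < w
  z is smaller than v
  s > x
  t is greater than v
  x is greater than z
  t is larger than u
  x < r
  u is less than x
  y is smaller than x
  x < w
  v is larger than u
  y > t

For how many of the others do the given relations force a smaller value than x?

From x the given relations immediately reach u, z, t, y.
From those, v — 5 in total.
Nothing else is reachable below x; 5 in all.

5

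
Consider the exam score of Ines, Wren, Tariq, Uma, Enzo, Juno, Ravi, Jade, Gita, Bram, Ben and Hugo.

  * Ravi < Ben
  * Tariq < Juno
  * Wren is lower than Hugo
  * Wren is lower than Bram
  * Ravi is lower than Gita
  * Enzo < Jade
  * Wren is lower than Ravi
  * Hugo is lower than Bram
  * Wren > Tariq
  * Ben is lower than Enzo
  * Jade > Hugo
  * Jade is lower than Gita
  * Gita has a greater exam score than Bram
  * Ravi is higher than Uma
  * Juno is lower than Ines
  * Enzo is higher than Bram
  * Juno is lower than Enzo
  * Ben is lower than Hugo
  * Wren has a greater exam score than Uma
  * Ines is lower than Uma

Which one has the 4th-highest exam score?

Bram

Piecing the relations together gives one ordering: Tariq < Juno < Ines < Uma < Wren < Ravi < Ben < Hugo < Bram < Enzo < Jade < Gita.
Counting 4 from the largest end gives Bram.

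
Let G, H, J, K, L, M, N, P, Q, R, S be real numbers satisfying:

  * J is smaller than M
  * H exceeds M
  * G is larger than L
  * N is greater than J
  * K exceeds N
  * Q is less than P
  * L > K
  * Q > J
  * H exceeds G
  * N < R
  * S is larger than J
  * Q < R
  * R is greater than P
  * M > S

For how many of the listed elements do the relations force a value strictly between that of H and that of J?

6

Chaining upward from J reaches: S, N, K, M, Q, L, P, R, G.
Chaining downward from H reaches: S, N, K, M, L, G.
Strictly between J and H are those in both lists: S, N, K, M, L, G — 6 elements.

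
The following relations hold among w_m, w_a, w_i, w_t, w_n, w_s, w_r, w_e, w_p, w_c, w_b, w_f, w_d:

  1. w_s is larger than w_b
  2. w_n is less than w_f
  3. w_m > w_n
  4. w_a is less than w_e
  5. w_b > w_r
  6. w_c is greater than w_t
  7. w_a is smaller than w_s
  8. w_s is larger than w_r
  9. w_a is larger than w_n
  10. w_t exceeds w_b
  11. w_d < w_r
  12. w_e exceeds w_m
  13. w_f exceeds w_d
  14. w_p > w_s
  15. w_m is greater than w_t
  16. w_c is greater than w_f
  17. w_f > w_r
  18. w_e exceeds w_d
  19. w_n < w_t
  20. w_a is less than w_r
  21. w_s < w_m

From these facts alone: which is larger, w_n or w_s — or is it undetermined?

The relevant relations are w_n < w_a; w_a < w_r; w_r < w_b; w_b < w_s.
Together: w_n < w_a < w_r < w_b < w_s.
So w_s is larger.

w_s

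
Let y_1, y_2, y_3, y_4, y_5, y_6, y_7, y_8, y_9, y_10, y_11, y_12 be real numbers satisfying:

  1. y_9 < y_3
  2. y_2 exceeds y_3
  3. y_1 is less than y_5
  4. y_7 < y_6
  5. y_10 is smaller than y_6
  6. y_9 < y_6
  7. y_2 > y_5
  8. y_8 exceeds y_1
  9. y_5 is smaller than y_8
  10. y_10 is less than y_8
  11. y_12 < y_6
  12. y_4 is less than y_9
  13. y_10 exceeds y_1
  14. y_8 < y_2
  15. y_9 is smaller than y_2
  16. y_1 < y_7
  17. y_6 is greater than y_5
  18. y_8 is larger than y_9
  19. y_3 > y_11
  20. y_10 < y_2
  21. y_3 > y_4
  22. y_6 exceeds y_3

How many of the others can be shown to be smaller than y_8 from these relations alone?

5

From y_8 the given relations immediately reach y_1, y_5, y_9, y_10.
From those, y_4 — 5 in total.
No other element is forced below y_8 by the given relations, so the count is 5.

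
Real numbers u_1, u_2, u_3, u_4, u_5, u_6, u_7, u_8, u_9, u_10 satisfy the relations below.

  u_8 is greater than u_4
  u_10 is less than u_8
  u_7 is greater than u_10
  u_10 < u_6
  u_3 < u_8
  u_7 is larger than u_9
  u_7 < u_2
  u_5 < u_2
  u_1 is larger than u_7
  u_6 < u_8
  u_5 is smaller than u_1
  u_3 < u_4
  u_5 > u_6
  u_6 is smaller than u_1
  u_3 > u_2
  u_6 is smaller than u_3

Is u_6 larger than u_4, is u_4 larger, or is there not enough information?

u_4

The relevant relations are u_6 < u_5; u_5 < u_2; u_2 < u_3; u_3 < u_4.
Chaining these gives u_6 < u_5 < u_2 < u_3 < u_4.
So u_4 is larger.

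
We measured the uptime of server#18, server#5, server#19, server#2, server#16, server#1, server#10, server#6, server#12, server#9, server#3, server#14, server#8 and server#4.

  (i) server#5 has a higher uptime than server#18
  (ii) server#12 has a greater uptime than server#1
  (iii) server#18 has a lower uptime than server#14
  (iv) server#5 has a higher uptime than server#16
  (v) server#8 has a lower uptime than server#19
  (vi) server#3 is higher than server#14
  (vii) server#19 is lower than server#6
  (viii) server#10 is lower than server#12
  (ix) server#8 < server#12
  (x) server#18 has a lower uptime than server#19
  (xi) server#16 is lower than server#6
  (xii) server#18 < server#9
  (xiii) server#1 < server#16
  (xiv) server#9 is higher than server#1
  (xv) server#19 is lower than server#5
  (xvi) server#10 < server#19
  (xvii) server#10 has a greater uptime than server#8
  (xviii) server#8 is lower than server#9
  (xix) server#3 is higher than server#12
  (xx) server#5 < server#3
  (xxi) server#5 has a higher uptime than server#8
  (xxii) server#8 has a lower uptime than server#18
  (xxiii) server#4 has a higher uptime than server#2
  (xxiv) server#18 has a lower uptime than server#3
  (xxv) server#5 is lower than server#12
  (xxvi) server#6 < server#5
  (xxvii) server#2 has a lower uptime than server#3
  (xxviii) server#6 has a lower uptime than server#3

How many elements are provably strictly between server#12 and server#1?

The relations place server#1 below server#12. An element lies strictly between them when it is forced above server#1 and also forced below server#12.
Above server#1: {server#9, server#16, server#6, server#5, server#3}. Below server#12: {server#8, server#10, server#18, server#19, server#16, server#6, server#5}.
Intersection: {server#16, server#6, server#5} — 3.

3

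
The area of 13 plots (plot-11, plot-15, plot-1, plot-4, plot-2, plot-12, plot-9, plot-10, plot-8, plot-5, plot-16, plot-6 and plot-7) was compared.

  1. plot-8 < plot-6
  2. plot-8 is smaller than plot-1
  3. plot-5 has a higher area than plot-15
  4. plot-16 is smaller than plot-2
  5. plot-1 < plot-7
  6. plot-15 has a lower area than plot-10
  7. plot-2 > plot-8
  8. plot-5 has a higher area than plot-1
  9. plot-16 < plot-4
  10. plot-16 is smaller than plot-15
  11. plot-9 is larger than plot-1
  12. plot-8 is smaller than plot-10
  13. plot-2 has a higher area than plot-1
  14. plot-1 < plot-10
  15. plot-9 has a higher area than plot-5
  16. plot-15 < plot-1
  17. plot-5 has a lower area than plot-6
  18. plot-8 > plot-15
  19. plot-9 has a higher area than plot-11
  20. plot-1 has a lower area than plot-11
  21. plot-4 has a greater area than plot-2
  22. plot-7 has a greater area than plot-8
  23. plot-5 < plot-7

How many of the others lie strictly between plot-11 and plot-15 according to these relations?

Chaining upward from plot-15 reaches: plot-8, plot-1, plot-2, plot-10, plot-5, plot-6, plot-9, plot-4, plot-7.
Chaining downward from plot-11 reaches: plot-16, plot-8, plot-1.
Strictly between plot-15 and plot-11 are those in both lists: plot-8, plot-1 — 2 elements.

2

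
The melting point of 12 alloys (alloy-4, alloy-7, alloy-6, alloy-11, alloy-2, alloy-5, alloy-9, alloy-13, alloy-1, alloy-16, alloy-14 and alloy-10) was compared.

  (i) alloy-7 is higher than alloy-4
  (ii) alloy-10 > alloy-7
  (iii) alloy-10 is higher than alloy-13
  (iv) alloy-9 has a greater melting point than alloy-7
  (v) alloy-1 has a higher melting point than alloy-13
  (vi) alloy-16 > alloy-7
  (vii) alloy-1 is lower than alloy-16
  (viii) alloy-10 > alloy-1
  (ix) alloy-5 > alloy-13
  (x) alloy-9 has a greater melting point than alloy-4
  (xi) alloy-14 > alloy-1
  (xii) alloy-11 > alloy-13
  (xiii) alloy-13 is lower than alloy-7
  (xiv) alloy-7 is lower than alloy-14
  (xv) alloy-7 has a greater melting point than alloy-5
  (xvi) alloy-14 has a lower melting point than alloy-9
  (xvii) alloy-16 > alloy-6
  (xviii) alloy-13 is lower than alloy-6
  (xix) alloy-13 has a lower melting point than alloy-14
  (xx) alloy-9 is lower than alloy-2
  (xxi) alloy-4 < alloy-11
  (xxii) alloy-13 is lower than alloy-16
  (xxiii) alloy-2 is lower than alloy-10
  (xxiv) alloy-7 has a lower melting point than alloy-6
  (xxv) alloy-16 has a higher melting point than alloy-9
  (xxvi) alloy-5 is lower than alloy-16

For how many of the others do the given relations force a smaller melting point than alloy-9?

6

The elements the relations force below alloy-9 are alloy-13, alloy-4, alloy-1, alloy-5, alloy-7, alloy-14 — no chain reaches any other.
That is 6.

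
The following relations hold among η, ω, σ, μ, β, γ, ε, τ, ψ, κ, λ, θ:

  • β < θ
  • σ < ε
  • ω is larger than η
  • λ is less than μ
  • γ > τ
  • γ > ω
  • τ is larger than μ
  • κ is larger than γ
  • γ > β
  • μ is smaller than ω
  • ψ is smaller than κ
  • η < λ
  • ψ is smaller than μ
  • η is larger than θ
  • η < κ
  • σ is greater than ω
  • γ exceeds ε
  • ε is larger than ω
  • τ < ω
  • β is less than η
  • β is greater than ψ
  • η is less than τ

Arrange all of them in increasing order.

Each adjacent pair is fixed by a given relation: ψ < β; β < θ; θ < η; η < λ; λ < μ; μ < τ; τ < ω; ω < σ; σ < ε; ε < γ; γ < κ. Chaining them end to end gives the full order.

ψ < β < θ < η < λ < μ < τ < ω < σ < ε < γ < κ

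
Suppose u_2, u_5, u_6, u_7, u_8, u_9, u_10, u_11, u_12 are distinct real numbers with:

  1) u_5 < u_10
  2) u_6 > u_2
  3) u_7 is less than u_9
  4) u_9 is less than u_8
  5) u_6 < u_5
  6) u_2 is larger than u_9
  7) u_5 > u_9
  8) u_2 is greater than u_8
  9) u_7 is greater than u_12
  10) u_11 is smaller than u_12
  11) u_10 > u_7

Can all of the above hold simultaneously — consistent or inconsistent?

consistent

The single ordering u_11 < u_12 < u_7 < u_9 < u_8 < u_2 < u_6 < u_5 < u_10 satisfies every listed relation, so no contradiction arises.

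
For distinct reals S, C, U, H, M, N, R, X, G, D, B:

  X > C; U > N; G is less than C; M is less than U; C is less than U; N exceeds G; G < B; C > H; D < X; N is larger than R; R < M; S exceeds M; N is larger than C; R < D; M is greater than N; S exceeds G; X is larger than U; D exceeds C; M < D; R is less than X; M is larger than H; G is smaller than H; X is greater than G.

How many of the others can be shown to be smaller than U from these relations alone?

The elements the relations force below U are G, H, R, C, N, M — no chain reaches any other.
That is 6.

6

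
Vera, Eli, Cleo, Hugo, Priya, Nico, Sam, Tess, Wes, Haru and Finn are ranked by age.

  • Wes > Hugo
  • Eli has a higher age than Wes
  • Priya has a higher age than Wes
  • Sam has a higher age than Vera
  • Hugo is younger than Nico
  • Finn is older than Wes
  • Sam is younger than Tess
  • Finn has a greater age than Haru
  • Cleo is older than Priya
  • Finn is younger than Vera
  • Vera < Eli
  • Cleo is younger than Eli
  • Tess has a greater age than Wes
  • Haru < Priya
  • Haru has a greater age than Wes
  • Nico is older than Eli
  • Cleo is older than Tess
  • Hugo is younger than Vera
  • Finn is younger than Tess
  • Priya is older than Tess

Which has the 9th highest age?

Haru

Piecing the relations together gives one ordering: Hugo < Wes < Haru < Finn < Vera < Sam < Tess < Priya < Cleo < Eli < Nico.
Counting 9 from the largest end gives Haru.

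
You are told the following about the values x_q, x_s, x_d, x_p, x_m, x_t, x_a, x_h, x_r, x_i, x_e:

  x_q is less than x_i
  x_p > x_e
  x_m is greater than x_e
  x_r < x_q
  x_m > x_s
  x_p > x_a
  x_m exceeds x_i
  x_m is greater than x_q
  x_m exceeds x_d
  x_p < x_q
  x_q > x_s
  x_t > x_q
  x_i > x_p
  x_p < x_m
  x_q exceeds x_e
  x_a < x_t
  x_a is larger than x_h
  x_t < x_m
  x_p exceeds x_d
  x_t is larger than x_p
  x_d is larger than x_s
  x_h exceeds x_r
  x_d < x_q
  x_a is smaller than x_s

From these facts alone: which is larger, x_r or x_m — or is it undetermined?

Link the given pairs in sequence: x_r < x_h; x_h < x_a; x_a < x_s; x_s < x_d; x_d < x_p; x_p < x_q; x_q < x_i; x_i < x_m.
Together: x_r < x_h < x_a < x_s < x_d < x_p < x_q < x_i < x_m.
So x_m is larger.

x_m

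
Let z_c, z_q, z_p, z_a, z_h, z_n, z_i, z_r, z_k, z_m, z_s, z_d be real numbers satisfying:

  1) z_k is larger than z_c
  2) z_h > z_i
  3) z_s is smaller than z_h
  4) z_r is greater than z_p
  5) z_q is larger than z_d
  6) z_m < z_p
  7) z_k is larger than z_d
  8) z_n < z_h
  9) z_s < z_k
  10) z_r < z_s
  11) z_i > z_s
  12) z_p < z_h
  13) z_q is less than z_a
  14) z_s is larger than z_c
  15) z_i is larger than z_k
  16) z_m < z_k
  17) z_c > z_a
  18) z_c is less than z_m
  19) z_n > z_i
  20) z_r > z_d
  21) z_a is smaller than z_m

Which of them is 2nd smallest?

Chaining the given pairs: z_d < z_q < z_a < z_c < z_m < z_p < z_r < z_s < z_k < z_i < z_n < z_h.
Counting 2 from the smallest end gives z_q.

z_q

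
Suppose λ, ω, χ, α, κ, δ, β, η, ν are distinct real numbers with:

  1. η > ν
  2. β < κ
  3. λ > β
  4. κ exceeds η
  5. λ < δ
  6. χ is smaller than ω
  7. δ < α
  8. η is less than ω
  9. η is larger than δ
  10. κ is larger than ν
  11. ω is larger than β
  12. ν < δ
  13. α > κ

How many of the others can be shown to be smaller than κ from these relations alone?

5

The elements the relations force below κ are ν, β, λ, δ, η — no chain reaches any other.
That is 5.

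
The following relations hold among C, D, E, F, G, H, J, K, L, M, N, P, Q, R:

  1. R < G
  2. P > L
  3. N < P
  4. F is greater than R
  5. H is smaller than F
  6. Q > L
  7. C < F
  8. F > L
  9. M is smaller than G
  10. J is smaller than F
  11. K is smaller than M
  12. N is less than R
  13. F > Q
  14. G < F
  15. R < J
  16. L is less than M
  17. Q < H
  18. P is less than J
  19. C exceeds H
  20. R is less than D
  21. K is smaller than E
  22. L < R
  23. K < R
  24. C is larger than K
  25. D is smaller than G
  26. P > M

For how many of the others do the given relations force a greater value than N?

The elements the relations force above N are R, D, P, G, J, F — no chain reaches any other.
That is 6.

6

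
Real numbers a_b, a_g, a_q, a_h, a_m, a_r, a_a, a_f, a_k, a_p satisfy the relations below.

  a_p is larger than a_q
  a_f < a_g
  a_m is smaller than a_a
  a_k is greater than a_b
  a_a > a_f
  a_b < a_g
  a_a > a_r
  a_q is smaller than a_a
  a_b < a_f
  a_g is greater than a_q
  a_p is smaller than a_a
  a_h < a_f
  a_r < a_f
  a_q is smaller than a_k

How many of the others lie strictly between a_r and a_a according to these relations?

1

The relations place a_r below a_a. An element lies strictly between them when it is forced above a_r and also forced below a_a.
Above a_r: {a_f, a_g}. Below a_a: {a_q, a_b, a_m, a_h, a_f, a_p}.
Intersection: {a_f} — 1.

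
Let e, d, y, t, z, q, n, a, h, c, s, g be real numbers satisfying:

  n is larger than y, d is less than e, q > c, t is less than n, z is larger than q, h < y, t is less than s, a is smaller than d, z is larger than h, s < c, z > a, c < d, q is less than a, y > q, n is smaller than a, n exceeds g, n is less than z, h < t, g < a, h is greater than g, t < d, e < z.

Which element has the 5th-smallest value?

c

The consecutive relations fix a unique order: g < h < t < s < c < q < y < n < a < d < e < z.
The 5th smallest is c.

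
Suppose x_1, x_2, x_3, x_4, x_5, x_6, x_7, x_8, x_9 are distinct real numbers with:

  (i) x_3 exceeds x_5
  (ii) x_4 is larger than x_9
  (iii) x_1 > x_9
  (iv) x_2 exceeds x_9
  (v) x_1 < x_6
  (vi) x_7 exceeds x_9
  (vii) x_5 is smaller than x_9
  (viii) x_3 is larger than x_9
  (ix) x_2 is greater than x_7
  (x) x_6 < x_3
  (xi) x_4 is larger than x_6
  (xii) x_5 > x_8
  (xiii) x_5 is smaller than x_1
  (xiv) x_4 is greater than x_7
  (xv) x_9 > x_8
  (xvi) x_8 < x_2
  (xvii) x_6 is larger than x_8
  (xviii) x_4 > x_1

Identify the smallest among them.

x_8

x_5 is not least since x_8 < x_5; x_9 is not least since x_5 < x_9; x_7 is not least since x_9 < x_7; x_1 is not least since x_9 < x_1; x_2 is not least since x_8 < x_2; x_6 is not least since x_1 < x_6; x_4 is not least since x_9 < x_4; x_3 is not least since x_6 < x_3.
Only x_8 has nothing below it, so x_8 is the smallest.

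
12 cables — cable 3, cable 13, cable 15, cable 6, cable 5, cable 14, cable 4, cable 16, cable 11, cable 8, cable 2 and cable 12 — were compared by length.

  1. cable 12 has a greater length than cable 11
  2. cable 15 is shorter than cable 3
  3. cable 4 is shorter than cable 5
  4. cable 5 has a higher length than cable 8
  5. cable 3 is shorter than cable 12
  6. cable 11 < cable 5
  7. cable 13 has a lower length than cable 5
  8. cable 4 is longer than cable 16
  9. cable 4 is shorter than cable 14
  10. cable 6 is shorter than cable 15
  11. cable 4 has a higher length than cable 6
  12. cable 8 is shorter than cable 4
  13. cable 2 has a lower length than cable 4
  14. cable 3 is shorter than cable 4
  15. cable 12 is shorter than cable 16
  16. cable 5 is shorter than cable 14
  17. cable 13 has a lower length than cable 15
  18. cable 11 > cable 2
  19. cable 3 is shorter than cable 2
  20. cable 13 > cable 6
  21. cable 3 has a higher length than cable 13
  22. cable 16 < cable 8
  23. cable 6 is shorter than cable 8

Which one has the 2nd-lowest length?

Chaining the given pairs: cable 6 < cable 13 < cable 15 < cable 3 < cable 2 < cable 11 < cable 12 < cable 16 < cable 8 < cable 4 < cable 5 < cable 14.
The 2nd smallest is cable 13.

cable 13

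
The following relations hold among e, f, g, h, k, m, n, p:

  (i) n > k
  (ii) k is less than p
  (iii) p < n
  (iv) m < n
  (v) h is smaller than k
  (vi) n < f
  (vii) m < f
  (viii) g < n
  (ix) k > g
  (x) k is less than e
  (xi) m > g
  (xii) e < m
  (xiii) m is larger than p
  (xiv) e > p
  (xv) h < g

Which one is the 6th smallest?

m

Chaining the given pairs: h < g < k < p < e < m < n < f.
The 6th smallest is m.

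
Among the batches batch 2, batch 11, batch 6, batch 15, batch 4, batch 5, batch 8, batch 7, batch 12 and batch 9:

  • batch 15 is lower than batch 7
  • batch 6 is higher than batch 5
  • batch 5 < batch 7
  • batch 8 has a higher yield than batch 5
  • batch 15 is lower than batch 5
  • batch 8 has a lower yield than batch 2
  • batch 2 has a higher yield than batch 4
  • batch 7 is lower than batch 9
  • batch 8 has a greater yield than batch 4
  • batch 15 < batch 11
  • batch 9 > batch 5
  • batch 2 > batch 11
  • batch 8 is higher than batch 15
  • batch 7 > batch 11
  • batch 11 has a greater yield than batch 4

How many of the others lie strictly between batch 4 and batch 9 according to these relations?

2

The relations place batch 4 below batch 9. An element lies strictly between them when it is forced above batch 4 and also forced below batch 9.
Above batch 4: {batch 11, batch 7, batch 8, batch 2}. Below batch 9: {batch 15, batch 5, batch 11, batch 7}.
Intersection: {batch 11, batch 7} — 2.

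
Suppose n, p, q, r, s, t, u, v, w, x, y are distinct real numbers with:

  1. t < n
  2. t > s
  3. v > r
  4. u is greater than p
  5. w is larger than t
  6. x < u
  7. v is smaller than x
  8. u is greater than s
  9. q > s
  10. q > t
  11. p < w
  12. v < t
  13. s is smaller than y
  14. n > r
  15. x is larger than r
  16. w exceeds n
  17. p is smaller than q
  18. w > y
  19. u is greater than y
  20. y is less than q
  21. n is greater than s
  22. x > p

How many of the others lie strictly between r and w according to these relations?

3

Chaining upward from r reaches: v, x, u, t, q, n.
Chaining downward from w reaches: p, s, v, y, t, n.
Strictly between r and w are those in both lists: v, t, n — 3 elements.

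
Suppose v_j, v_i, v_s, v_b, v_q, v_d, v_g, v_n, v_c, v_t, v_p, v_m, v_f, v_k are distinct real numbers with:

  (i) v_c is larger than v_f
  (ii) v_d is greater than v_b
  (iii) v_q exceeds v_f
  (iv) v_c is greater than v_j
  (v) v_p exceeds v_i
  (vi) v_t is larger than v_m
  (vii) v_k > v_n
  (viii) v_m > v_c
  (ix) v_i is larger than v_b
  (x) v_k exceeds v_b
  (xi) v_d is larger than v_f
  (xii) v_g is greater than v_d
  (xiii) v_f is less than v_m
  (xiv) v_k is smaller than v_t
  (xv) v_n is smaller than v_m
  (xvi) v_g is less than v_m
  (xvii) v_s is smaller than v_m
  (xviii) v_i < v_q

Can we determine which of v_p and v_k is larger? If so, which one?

undetermined

Following every chain through v_p: below v_p we get v_b, v_i.
v_k is not reached, and no chain runs the other way from v_k to v_p.
So the given relations leave the order of v_p and v_k undetermined.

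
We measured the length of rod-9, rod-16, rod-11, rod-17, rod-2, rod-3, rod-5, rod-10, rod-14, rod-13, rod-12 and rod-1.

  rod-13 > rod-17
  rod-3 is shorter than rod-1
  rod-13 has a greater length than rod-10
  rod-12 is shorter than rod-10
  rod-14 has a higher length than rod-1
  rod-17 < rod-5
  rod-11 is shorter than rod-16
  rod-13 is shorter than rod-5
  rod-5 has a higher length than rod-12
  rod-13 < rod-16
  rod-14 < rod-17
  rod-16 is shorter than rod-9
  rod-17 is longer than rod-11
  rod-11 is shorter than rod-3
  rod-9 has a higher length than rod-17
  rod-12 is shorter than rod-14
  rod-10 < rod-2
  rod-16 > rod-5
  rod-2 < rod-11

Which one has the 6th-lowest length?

The consecutive relations fix a unique order: rod-12 < rod-10 < rod-2 < rod-11 < rod-3 < rod-1 < rod-14 < rod-17 < rod-13 < rod-5 < rod-16 < rod-9.
Counting 6 from the smallest end gives rod-1.

rod-1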